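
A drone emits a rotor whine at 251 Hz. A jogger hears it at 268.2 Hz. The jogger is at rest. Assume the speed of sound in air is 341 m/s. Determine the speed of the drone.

f' > f, so the drone is approaching.
f' = f · v/(v − v_s) ⇒ v_s = v · |1 − f/f'|.
v_s = 341 × |1 − 251/268.2| = 341 × 0.06413 ≈ 21.9 m/s.

21.9 m/s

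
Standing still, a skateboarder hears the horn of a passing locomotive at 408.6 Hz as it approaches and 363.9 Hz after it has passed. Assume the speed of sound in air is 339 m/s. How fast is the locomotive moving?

19.6 m/s

f₁/f₂ = (v + v_s)/(v − v_s), so v_s = v · (f₁ − f₂)/(f₁ + f₂).
v_s = 339 × (408.6 − 363.9)/(408.6 + 363.9) = 339 × 44.7/772.5 ≈ 19.6 m/s.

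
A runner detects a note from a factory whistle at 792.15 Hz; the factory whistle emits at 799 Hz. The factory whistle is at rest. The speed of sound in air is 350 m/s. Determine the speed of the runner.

f' < f, so the runner is receding.
f' = f · (v − v_o)/v ⇒ v_o = v · |f'/f − 1|.
v_o = 350 × |792.15/799 − 1| = 350 × 0.008573 ≈ 3.0 m/s.

3.0 m/s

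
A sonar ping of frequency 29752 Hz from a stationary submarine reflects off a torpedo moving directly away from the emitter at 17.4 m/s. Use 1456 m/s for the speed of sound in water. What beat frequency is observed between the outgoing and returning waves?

703 Hz

The torpedo first receives the wave as a moving observer: f₁ = f₀ · (v − u)/v = 29752 × (1456 − 17.4)/1456 ≈ 29396 Hz.
The reflection then acts as a moving source: f₂ = f₁ · v/(v + u) ≈ 29049 Hz.
Equivalently f₂ = f₀ · (v − u)/(v + u).
Beat frequency: |f₂ − f₀| = 2u·f₀/(v + u) = 2 × 17.4 × 29752/1473.4 ≈ 703 Hz.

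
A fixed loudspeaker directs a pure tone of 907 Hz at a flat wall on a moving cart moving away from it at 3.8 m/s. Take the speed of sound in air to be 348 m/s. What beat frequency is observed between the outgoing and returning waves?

19.6 Hz

The flat wall on a moving cart first receives the wave as a moving observer: f₁ = f₀ · (v − u)/v = 907 × (348 − 3.8)/348 ≈ 897.10 Hz.
On reflection it acts as a source moving away from the stationary detector: f₂ = f₁ · v/(v + u) = 897.10 × 348/351.8 ≈ 887.41 Hz.
Equivalently f₂ = f₀ · (v − u)/(v + u).
Beat frequency: |f₂ − f₀| = 2u·f₀/(v + u) = 2 × 3.8 × 907/351.8 ≈ 19.6 Hz.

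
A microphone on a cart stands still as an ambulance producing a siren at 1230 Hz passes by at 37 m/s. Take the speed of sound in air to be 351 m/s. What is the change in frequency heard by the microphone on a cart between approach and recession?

Approaching: f₁ = f · v/(v − v_s) = 1230 × 351/314 ≈ 1375 Hz.
Receding: f₂ = f · v/(v + v_s) = 1230 × 351/388 ≈ 1113 Hz.
Drop: f₁ − f₂ = 2f·v·v_s/(v² − v_s²) = 2 × 1230 × 351 × 37/(351² − 37²) ≈ 262 Hz.

262 Hz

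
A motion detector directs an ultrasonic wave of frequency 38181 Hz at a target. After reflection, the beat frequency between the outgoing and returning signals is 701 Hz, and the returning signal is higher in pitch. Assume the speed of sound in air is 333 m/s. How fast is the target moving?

Double Doppler shift off a moving reflector: f₂ = f₀ · (v + u)/(v − u) (u > 0 toward emitter).
Returning signal is higher, so f₂ = f₀ + Δf = 38181 + 701 = 38882 Hz.
Rearranging, u = v · (f₂ − f₀)/(f₂ + f₀) = 333 × 701/77063 ≈ 3.0 m/s.
So the target is moving at 3.0 m/s toward the emitter.

3.0 m/s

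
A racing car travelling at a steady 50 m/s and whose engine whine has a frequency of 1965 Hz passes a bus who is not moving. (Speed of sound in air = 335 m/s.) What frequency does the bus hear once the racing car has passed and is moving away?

Receding: f₂ = f · v/(v + v_s) = 1965 × 335/385 ≈ 1710 Hz.

1710 Hz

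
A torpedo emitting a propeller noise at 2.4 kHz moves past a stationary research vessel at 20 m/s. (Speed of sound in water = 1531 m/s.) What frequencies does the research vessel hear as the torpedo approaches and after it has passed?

Approaching: f₁ = f · v/(v − v_s) = 2.4 × 1531/1511 ≈ 2.43 kHz.
Receding: f₂ = f · v/(v + v_s) = 2.4 × 1531/1551 ≈ 2.37 kHz.

2.43 kHz approaching; 2.37 kHz receding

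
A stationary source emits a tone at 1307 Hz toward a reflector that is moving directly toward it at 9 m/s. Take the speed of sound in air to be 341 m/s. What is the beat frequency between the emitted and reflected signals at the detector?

71 Hz

At the reflector (a moving observer), f₁ = f₀ · (v + u)/v = 1307 × 350/341 ≈ 1341.5 Hz.
On reflection it acts as a source moving toward the stationary detector: f₂ = f₁ · v/(v − u) = 1341.5 × 341/332 ≈ 1377.9 Hz.
Equivalently f₂ = f₀ · (v + u)/(v − u).
Beat frequency: |f₂ − f₀| = 2u·f₀/(v − u) = 2 × 9 × 1307/332 ≈ 71 Hz.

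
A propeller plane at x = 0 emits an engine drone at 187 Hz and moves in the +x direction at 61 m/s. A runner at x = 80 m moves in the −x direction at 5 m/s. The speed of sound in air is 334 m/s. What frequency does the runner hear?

The observer lies on the +x side, so the source is heading toward the observer and the observer is heading toward the source.
With source approaching and observer approaching, f' = f · (v + v_o)/(v − v_s).
f' = 187 × (334 + 5)/(334 − 61) = 187 × 339/273 ≈ 232 Hz.

232 Hz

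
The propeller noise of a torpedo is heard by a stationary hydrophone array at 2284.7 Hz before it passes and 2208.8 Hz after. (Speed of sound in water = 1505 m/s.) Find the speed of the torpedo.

25 m/s

f₁/f₂ = (v + v_s)/(v − v_s), so v_s = v · (f₁ − f₂)/(f₁ + f₂).
v_s = 1505 × (2284.7 − 2208.8)/(2284.7 + 2208.8) = 1505 × 75.9/4493.5 ≈ 25 m/s.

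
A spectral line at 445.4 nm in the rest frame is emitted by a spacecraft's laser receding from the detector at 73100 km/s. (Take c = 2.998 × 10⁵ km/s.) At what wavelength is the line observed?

β = v/c = 73100/299800 = 0.2438.
Relativistic Doppler for wavelength: λ' = λ₀ · √((1 + β)/(1 − β)).
λ' = 445.4 × √(1.2438/0.7562) = 445.4 × 1.28254 ≈ 571.2 nm.

571.2 nm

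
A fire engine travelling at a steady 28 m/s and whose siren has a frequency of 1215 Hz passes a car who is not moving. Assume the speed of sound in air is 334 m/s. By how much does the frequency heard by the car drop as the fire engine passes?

Approaching: f₁ = f · v/(v − v_s) = 1215 × 334/306 ≈ 1326 Hz.
Receding: f₂ = f · v/(v + v_s) = 1215 × 334/362 ≈ 1121 Hz.
Drop: f₁ − f₂ = 2f·v·v_s/(v² − v_s²) = 2 × 1215 × 334 × 28/(334² − 28²) ≈ 205 Hz.

205 Hz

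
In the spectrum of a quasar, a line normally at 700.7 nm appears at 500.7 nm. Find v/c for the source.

λ'/λ₀ = 0.7146 < 1 (blueshift), so the source is approaching.
λ'/λ₀ = √((1 − β)/(1 + β)) for an approaching source ⇒ β = (1 − r²)/(1 + r²) with r = λ'/λ₀.
β = (1 − 0.5106)/(1 + 0.5106) ≈ 0.324.

0.324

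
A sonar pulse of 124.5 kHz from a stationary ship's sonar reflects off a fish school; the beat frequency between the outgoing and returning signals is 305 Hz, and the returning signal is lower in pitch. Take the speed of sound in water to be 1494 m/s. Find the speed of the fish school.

Double Doppler shift off a moving reflector: f₂ = f₀ · (v + u)/(v − u) (u > 0 toward emitter).
Returning signal is lower, so f₂ = f₀ − Δf = 124500 − 305 = 124195 Hz.
Rearranging, u = v · (f₂ − f₀)/(f₂ + f₀) = 1494 × -305/248695 ≈ -1.83 m/s.
So the fish school is moving at 1.83 m/s away from the emitter.

1.83 m/s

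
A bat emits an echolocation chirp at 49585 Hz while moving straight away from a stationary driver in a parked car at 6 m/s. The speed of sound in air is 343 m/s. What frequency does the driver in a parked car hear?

48733 Hz

Moving source, stationary observer: f' = f · v/(v + v_s) since the source is receding.
f' = 49585 × 343/(343 + 6) = 49585 × 343/349 ≈ 48733 Hz.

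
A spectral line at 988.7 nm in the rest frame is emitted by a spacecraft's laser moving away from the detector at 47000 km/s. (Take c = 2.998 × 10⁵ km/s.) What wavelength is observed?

1158.0 nm

β = v/c = 47000/299800 = 0.1568.
Relativistic Doppler for wavelength: λ' = λ₀ · √((1 + β)/(1 − β)).
λ' = 988.7 × √(1.1568/0.8432) = 988.7 × 1.17125 ≈ 1158.0 nm.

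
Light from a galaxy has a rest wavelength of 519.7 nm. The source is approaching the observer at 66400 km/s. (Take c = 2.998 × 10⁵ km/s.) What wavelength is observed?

414.9 nm

β = v/c = 66400/299800 = 0.2215.
Relativistic Doppler for wavelength: λ' = λ₀ · √((1 − β)/(1 + β)).
λ' = 519.7 × √(0.7785/1.2215) = 519.7 × 0.79835 ≈ 414.9 nm.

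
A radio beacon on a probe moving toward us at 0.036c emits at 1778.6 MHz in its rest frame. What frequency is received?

1843.8 MHz

Relativistic Doppler for frequency: f' = f₀ · √((1 + β)/(1 − β)).
f' = 1778.6 × √(1.0360/0.9640) = 1778.6 × 1.03667 ≈ 1843.8 MHz.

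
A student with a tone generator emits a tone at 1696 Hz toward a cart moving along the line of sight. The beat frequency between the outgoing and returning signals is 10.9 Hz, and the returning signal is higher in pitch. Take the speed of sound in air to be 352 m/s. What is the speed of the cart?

1.13 m/s

Double Doppler shift off a moving reflector: f₂ = f₀ · (v + u)/(v − u) (u > 0 toward emitter).
Returning signal is higher, so f₂ = f₀ + Δf = 1696 + 10.9 = 1706.9 Hz.
Rearranging, u = v · (f₂ − f₀)/(f₂ + f₀) = 352 × 10.9/3402.9 ≈ 1.13 m/s.
So the cart is moving at 1.13 m/s toward the emitter.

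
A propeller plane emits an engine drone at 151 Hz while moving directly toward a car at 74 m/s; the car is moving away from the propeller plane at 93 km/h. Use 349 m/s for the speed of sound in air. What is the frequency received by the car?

177 Hz

93 km/h = 25.83 m/s.
With source approaching and observer receding, f' = f · (v − v_o)/(v − v_s).
f' = 151 × (349 − 25.83)/(349 − 74) = 151 × 323.17/275 ≈ 177 Hz.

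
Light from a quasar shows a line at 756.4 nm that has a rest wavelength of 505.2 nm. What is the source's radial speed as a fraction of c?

λ'/λ₀ = 1.4972 > 1 (redshift), so the source is receding.
λ'/λ₀ = √((1 + β)/(1 − β)) for a receding source ⇒ β = (r² − 1)/(r² + 1) with r = λ'/λ₀.
β = (2.2417 − 1)/(2.2417 + 1) ≈ 0.383.

0.383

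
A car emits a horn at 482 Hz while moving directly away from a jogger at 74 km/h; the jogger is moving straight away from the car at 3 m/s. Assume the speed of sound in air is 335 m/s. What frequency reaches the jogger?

74 km/h = 20.56 m/s.
With source receding and observer receding, f' = f · (v − v_o)/(v + v_s).
f' = 482 × (335 − 3)/(335 + 20.56) = 482 × 332/355.56 ≈ 450 Hz.

450 Hz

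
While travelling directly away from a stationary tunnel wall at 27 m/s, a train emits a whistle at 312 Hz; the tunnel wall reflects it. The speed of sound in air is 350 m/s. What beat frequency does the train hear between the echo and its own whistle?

44.7 Hz

The tunnel wall receives the sound from a moving source: f₁ = f₀ · v/(v + v_e) = 312 × 350/377 ≈ 289.7 Hz.
On the return leg the train is a moving observer: f₂ = f₁ · (v − v_e)/v = 289.7 × 323/350 ≈ 267.3 Hz.
Equivalently f₂ = f₀ · (v − v_e)/(v + v_e).
Beat against the emitted tone: |f₂ − f₀| = 2v_e·f₀/(v + v_e) = 2 × 27 × 312/377 ≈ 44.7 Hz.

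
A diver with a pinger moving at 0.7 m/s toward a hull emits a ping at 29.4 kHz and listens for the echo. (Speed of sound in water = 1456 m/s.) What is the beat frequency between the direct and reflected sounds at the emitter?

The hull receives the sound from a moving source: f₁ = f₀ · v/(v − v_e) = 29.4 × 1456/1455.3 ≈ 29.4141 kHz.
On the return leg the diver with a pinger is a moving observer: f₂ = f₁ · (v + v_e)/v = 29.4141 × 1456.7/1456 ≈ 29.4283 kHz.
Equivalently f₂ = f₀ · (v + v_e)/(v − v_e).
Beat against the emitted tone (with f₀ = 29400 Hz): |f₂ − f₀| = 2v_e·f₀/(v − v_e) = 2 × 0.7 × 29400/1455.3 ≈ 28.3 Hz.

28.3 Hz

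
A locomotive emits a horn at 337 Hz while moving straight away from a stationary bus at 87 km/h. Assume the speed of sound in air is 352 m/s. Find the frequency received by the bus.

87 km/h = 24.17 m/s.
Only the source moves, away from the listener, so f' = f · v/(v + v_s).
f' = 337 × 352/(352 + 24.17) = 337 × 352/376.2 ≈ 315 Hz.

315 Hz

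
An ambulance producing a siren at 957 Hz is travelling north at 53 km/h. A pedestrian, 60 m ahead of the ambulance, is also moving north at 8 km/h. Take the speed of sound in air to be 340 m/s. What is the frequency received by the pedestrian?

994 Hz

53 km/h = 14.72 m/s; 8 km/h = 2.222 m/s.
The pedestrian is ahead, so the ambulance is moving toward it while the pedestrian is moving away from the ambulance.
Both move, so f' = f · (v − v_o)/(v − v_s).
f' = 957 × (340 − 2.222)/(340 − 14.72) = 957 × 337.78/325.28 ≈ 994 Hz.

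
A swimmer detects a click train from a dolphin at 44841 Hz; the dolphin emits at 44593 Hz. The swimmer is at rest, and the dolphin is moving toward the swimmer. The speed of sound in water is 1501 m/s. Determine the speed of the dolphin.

8.3 m/s

f' = f · v/(v − v_s) ⇒ v_s = v · |1 − f/f'|.
v_s = 1501 × |1 − 44593/44841| = 1501 × 0.005531 ≈ 8.3 m/s.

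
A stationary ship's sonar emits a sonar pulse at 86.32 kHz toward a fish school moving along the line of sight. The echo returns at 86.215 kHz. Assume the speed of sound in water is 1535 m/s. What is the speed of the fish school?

0.93 m/s

Double Doppler shift off a moving reflector: f₂ = f₀ · (v + u)/(v − u) (u > 0 toward emitter).
Rearranging, u = v · (f₂ − f₀)/(f₂ + f₀) = 1535 × -0.105/172.535 ≈ -0.93 m/s.
So the fish school is moving at 0.93 m/s away from the emitter.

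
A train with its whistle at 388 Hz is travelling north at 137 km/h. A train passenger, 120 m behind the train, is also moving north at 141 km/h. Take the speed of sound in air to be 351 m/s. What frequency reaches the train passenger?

137 km/h = 38.06 m/s; 141 km/h = 39.17 m/s.
The train passenger is behind, so the train is moving away from it while the train passenger is moving toward the train.
With source receding and observer approaching, f' = f · (v + v_o)/(v + v_s).
f' = 388 × (351 + 39.17)/(351 + 38.06) = 388 × 390.17/389.06 ≈ 389 Hz.

389 Hz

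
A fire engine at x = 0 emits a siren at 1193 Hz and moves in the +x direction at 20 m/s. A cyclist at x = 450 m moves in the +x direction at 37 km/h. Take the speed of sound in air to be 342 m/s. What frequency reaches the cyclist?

37 km/h = 10.28 m/s.
The observer lies on the +x side, so the source is heading toward the observer and the observer is heading away from the source.
Both move, so f' = f · (v − v_o)/(v − v_s).
f' = 1193 × (342 − 10.28)/(342 − 20) = 1193 × 331.72/322 ≈ 1229 Hz.

1229 Hz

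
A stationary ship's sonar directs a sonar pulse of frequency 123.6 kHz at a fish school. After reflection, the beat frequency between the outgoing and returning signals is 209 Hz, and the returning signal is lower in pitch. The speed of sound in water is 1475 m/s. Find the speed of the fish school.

1.25 m/s

Double Doppler shift off a moving reflector: f₂ = f₀ · (v + u)/(v − u) (u > 0 toward emitter).
Returning signal is lower, so f₂ = f₀ − Δf = 123600 − 209 = 123391 Hz.
Rearranging, u = v · (f₂ − f₀)/(f₂ + f₀) = 1475 × -209/246991 ≈ -1.25 m/s.
So the fish school is moving at 1.25 m/s away from the emitter.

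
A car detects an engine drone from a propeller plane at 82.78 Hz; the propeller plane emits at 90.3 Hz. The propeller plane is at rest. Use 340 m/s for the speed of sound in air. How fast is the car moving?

f' < f, so the car is receding.
f' = f · (v − v_o)/v ⇒ v_o = v · |f'/f − 1|.
v_o = 340 × |82.78/90.3 − 1| = 340 × 0.08328 ≈ 28 m/s.

28 m/s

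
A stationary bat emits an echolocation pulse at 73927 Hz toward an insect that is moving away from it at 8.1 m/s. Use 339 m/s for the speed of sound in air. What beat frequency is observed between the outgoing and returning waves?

The insect first receives the wave as a moving observer: f₁ = f₀ · (v − u)/v = 73927 × (339 − 8.1)/339 ≈ 72161 Hz.
On reflection it acts as a source moving away from the stationary detector: f₂ = f₁ · v/(v + u) = 72161 × 339/347.1 ≈ 70477 Hz.
Equivalently f₂ = f₀ · (v − u)/(v + u).
Beat frequency: |f₂ − f₀| = 2u·f₀/(v + u) = 2 × 8.1 × 73927/347.1 ≈ 3450 Hz.

3450 Hz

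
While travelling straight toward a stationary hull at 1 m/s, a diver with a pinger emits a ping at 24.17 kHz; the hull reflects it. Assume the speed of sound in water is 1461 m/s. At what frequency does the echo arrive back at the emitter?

The hull receives the sound from a moving source: f₁ = f₀ · v/(v − v_e) = 24.17 × 1461/1460 ≈ 24.2 kHz.
On the return leg the diver with a pinger is a moving observer: f₂ = f₁ · (v + v_e)/v = 24.2 × 1462/1461 ≈ 24.2 kHz.

24.2 kHz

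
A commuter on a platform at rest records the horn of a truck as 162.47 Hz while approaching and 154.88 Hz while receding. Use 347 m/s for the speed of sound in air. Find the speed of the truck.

8.3 m/s

f₁/f₂ = (v + v_s)/(v − v_s), so v_s = v · (f₁ − f₂)/(f₁ + f₂).
v_s = 347 × (162.47 − 154.88)/(162.47 + 154.88) = 347 × 7.59/317.35 ≈ 8.3 m/s.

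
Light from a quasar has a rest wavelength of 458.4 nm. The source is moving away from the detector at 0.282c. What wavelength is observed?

Relativistic Doppler for wavelength: λ' = λ₀ · √((1 + β)/(1 − β)).
λ' = 458.4 × √(1.2820/0.7180) = 458.4 × 1.33623 ≈ 612.5 nm.

612.5 nm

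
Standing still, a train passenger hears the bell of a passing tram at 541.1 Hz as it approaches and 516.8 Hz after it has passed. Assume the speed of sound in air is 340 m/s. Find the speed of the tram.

7.8 m/s

f₁/f₂ = (v + v_s)/(v − v_s), so v_s = v · (f₁ − f₂)/(f₁ + f₂).
v_s = 340 × (541.1 − 516.8)/(541.1 + 516.8) = 340 × 24.3/1057.9 ≈ 7.8 m/s.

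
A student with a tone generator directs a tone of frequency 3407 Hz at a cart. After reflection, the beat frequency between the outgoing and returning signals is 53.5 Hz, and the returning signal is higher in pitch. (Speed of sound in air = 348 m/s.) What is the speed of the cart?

2.71 m/s

Double Doppler shift off a moving reflector: f₂ = f₀ · (v + u)/(v − u) (u > 0 toward emitter).
Returning signal is higher, so f₂ = f₀ + Δf = 3407 + 53.5 = 3460.5 Hz.
Rearranging, u = v · (f₂ − f₀)/(f₂ + f₀) = 348 × 53.5/6867.5 ≈ 2.71 m/s.
So the cart is moving at 2.71 m/s toward the emitter.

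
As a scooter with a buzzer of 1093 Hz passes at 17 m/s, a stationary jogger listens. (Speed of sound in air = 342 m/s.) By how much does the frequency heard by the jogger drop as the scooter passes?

Approaching: f₁ = f · v/(v − v_s) = 1093 × 342/325 ≈ 1150 Hz.
Receding: f₂ = f · v/(v + v_s) = 1093 × 342/359 ≈ 1041 Hz.
Drop: f₁ − f₂ = 2f·v·v_s/(v² − v_s²) = 2 × 1093 × 342 × 17/(342² − 17²) ≈ 109 Hz.

109 Hz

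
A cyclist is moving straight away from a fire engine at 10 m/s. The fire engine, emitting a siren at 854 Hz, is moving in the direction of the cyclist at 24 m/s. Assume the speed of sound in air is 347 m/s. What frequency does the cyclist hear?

Both move, so f' = f · (v − v_o)/(v − v_s).
f' = 854 × (347 − 10)/(347 − 24) = 854 × 337/323 ≈ 891 Hz.

891 Hz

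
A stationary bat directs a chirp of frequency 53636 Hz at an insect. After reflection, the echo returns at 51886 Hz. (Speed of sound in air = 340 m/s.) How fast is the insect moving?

5.6 m/s

Double Doppler shift off a moving reflector: f₂ = f₀ · (v + u)/(v − u) (u > 0 toward emitter).
Rearranging, u = v · (f₂ − f₀)/(f₂ + f₀) = 340 × -1750/105522 ≈ -5.6 m/s.
So the insect is moving at 5.6 m/s away from the emitter.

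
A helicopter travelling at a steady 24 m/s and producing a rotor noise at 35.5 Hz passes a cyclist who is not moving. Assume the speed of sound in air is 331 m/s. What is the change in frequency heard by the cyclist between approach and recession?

5.18 Hz

Approaching: f₁ = f · v/(v − v_s) = 35.5 × 331/307 ≈ 38.28 Hz.
Receding: f₂ = f · v/(v + v_s) = 35.5 × 331/355 ≈ 33.10 Hz.
Drop: f₁ − f₂ = 2f·v·v_s/(v² − v_s²) = 2 × 35.5 × 331 × 24/(331² − 24²) ≈ 5.18 Hz.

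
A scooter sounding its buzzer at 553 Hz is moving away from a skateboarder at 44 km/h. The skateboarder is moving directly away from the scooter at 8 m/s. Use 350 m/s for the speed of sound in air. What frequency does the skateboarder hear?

44 km/h = 12.22 m/s.
General Doppler shift: f' = f · (v − v_o)/(v + v_s).
f' = 553 × (350 − 8)/(350 + 12.22) = 553 × 342/362.22 ≈ 522 Hz.

522 Hz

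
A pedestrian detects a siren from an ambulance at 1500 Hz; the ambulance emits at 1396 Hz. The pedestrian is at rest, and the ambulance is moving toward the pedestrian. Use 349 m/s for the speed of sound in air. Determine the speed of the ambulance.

f' = f · v/(v − v_s) ⇒ v_s = v · |1 − f/f'|.
v_s = 349 × |1 − 1396/1500| = 349 × 0.06933 ≈ 24.2 m/s.

24.2 m/s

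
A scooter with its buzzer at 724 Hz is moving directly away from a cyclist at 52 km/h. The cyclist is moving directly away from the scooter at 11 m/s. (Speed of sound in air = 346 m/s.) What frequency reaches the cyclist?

673 Hz

52 km/h = 14.44 m/s.
With source receding and observer receding, f' = f · (v − v_o)/(v + v_s).
f' = 724 × (346 − 11)/(346 + 14.44) = 724 × 335/360.44 ≈ 673 Hz.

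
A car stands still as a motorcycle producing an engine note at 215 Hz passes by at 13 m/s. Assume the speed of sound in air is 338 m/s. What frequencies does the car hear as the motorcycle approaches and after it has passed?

Approaching: f₁ = f · v/(v − v_s) = 215 × 338/325 ≈ 224 Hz.
Receding: f₂ = f · v/(v + v_s) = 215 × 338/351 ≈ 207 Hz.

224 Hz approaching; 207 Hz receding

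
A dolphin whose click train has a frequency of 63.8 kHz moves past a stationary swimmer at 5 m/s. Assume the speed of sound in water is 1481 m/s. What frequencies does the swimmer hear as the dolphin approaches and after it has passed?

Approaching: f₁ = f · v/(v − v_s) = 63.8 × 1481/1476 ≈ 64.0 kHz.
Receding: f₂ = f · v/(v + v_s) = 63.8 × 1481/1486 ≈ 63.6 kHz.

64.0 kHz approaching; 63.6 kHz receding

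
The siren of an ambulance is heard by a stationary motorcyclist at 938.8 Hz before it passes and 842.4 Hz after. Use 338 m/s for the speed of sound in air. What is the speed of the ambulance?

18.3 m/s

f₁/f₂ = (v + v_s)/(v − v_s), so v_s = v · (f₁ − f₂)/(f₁ + f₂).
v_s = 338 × (938.8 − 842.4)/(938.8 + 842.4) = 338 × 96.4/1781.2 ≈ 18.3 m/s.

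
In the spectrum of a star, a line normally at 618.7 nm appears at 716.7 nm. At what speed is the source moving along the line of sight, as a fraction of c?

λ'/λ₀ = 1.1584 > 1 (redshift), so the source is receding.
λ'/λ₀ = √((1 + β)/(1 − β)) for a receding source ⇒ β = (r² − 1)/(r² + 1) with r = λ'/λ₀.
β = (1.3419 − 1)/(1.3419 + 1) ≈ 0.146.

0.146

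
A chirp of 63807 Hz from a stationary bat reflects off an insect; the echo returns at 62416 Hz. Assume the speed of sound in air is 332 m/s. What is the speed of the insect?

3.7 m/s

Double Doppler shift off a moving reflector: f₂ = f₀ · (v + u)/(v − u) (u > 0 toward emitter).
Rearranging, u = v · (f₂ − f₀)/(f₂ + f₀) = 332 × -1391/126223 ≈ -3.7 m/s.
So the insect is moving at 3.7 m/s away from the emitter.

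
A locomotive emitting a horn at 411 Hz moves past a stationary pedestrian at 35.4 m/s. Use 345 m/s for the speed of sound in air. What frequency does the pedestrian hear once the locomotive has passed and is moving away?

373 Hz

Receding: f₂ = f · v/(v + v_s) = 411 × 345/380.4 ≈ 373 Hz.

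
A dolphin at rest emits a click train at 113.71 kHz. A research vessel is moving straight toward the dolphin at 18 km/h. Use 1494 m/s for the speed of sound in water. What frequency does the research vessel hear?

114.1 kHz

18 km/h = 5 m/s.
Moving observer, stationary source: f' = f · (v + v_o)/v.
f' = 113.71 × (1494 + 5)/1494 = 113.71 × 1499/1494 ≈ 114.1 kHz.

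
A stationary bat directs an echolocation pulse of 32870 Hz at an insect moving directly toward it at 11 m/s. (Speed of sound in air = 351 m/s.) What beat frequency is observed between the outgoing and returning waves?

2127 Hz

At the insect (a moving observer), f₁ = f₀ · (v + u)/v = 32870 × 362/351 ≈ 33900 Hz.
On reflection it acts as a source moving toward the stationary detector: f₂ = f₁ · v/(v − u) = 33900 × 351/340 ≈ 34997 Hz.
Equivalently f₂ = f₀ · (v + u)/(v − u).
Beat frequency: |f₂ − f₀| = 2u·f₀/(v − u) = 2 × 11 × 32870/340 ≈ 2127 Hz.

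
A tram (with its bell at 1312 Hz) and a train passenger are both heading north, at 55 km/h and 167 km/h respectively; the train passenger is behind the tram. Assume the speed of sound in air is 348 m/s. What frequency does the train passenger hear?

1424 Hz

55 km/h = 15.28 m/s; 167 km/h = 46.39 m/s.
The train passenger is behind, so the tram is moving away from it while the train passenger is moving toward the tram.
General Doppler shift: f' = f · (v + v_o)/(v + v_s).
f' = 1312 × (348 + 46.39)/(348 + 15.28) = 1312 × 394.39/363.28 ≈ 1424 Hz.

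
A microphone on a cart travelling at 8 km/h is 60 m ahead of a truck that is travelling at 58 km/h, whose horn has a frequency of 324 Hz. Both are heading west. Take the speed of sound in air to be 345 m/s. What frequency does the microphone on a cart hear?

58 km/h = 16.11 m/s; 8 km/h = 2.222 m/s.
The microphone on a cart is ahead, so the truck is moving toward it while the microphone on a cart is moving away from the truck.
With source approaching and observer receding, f' = f · (v − v_o)/(v − v_s).
f' = 324 × (345 − 2.222)/(345 − 16.11) = 324 × 342.78/328.89 ≈ 338 Hz.

338 Hz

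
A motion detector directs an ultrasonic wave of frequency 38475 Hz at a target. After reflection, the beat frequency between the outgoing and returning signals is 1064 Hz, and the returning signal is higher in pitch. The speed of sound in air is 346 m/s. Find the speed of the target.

4.7 m/s

Double Doppler shift off a moving reflector: f₂ = f₀ · (v + u)/(v − u) (u > 0 toward emitter).
Returning signal is higher, so f₂ = f₀ + Δf = 38475 + 1064 = 39539 Hz.
Rearranging, u = v · (f₂ − f₀)/(f₂ + f₀) = 346 × 1064/78014 ≈ 4.7 m/s.
So the target is moving at 4.7 m/s toward the emitter.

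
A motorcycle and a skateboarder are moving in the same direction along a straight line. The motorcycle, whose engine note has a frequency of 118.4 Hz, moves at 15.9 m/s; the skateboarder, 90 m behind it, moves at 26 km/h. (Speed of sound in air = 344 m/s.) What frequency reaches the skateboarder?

116 Hz

26 km/h = 7.222 m/s.
The skateboarder is behind, so the motorcycle is moving away from it while the skateboarder is moving toward the motorcycle.
Both move, so f' = f · (v + v_o)/(v + v_s).
f' = 118.4 × (344 + 7.222)/(344 + 15.9) = 118.4 × 351.22/359.9 ≈ 116 Hz.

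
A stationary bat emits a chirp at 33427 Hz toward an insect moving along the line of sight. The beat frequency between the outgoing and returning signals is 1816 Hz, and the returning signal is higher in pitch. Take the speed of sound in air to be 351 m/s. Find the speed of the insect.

9.3 m/s

Double Doppler shift off a moving reflector: f₂ = f₀ · (v + u)/(v − u) (u > 0 toward emitter).
Returning signal is higher, so f₂ = f₀ + Δf = 33427 + 1816 = 35243 Hz.
Rearranging, u = v · (f₂ − f₀)/(f₂ + f₀) = 351 × 1816/68670 ≈ 9.3 m/s.
So the insect is moving at 9.3 m/s toward the emitter.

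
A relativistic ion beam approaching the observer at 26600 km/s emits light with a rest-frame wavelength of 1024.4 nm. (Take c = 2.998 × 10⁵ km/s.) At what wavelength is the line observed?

β = v/c = 26600/299800 = 0.0887.
Relativistic Doppler for wavelength: λ' = λ₀ · √((1 − β)/(1 + β)).
λ' = 1024.4 × √(0.9113/1.0887) = 1024.4 × 0.91488 ≈ 937.2 nm.

937.2 nm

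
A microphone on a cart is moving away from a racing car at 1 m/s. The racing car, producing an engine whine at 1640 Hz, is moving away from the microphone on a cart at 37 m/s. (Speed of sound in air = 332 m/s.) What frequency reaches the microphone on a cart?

1471 Hz

General Doppler shift: f' = f · (v − v_o)/(v + v_s).
f' = 1640 × (332 − 1)/(332 + 37) = 1640 × 331/369 ≈ 1471 Hz.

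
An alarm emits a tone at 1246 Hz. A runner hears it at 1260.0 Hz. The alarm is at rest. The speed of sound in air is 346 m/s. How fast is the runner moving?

3.9 m/s

f' > f, so the runner is approaching.
f' = f · (v + v_o)/v ⇒ v_o = v · |f'/f − 1|.
v_o = 346 × |1260.0/1246 − 1| = 346 × 0.01124 ≈ 3.9 m/s.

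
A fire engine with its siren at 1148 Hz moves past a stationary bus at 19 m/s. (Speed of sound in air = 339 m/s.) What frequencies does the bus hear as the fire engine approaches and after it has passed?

Approaching: f₁ = f · v/(v − v_s) = 1148 × 339/320 ≈ 1216 Hz.
Receding: f₂ = f · v/(v + v_s) = 1148 × 339/358 ≈ 1087 Hz.

1216 Hz approaching; 1087 Hz receding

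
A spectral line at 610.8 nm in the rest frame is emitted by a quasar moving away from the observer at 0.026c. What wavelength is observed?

Relativistic Doppler for wavelength: λ' = λ₀ · √((1 + β)/(1 − β)).
λ' = 610.8 × √(1.0260/0.9740) = 610.8 × 1.02635 ≈ 626.9 nm.

626.9 nm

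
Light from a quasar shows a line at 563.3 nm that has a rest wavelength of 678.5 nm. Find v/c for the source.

λ'/λ₀ = 0.8302 < 1 (blueshift), so the source is approaching.
λ'/λ₀ = √((1 − β)/(1 + β)) for an approaching source ⇒ β = (1 − r²)/(1 + r²) with r = λ'/λ₀.
β = (1 − 0.6893)/(1 + 0.6893) ≈ 0.184.

0.184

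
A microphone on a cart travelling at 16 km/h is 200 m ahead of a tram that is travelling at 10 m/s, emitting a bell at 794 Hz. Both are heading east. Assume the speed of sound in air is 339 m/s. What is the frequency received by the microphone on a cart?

807 Hz

16 km/h = 4.444 m/s.
The microphone on a cart is ahead, so the tram is moving toward it while the microphone on a cart is moving away from the tram.
With source approaching and observer receding, f' = f · (v − v_o)/(v − v_s).
f' = 794 × (339 − 4.444)/(339 − 10) = 794 × 334.56/329 ≈ 807 Hz.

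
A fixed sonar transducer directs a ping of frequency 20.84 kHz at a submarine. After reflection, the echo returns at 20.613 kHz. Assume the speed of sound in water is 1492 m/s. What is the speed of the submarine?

Double Doppler shift off a moving reflector: f₂ = f₀ · (v + u)/(v − u) (u > 0 toward emitter).
Rearranging, u = v · (f₂ − f₀)/(f₂ + f₀) = 1492 × -0.227/41.453 ≈ -8.2 m/s.
So the submarine is moving at 8.2 m/s away from the emitter.

8.2 m/s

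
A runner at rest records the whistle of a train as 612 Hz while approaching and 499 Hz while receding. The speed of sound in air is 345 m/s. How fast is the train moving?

f₁/f₂ = (v + v_s)/(v − v_s), so v_s = v · (f₁ − f₂)/(f₁ + f₂).
v_s = 345 × (612 − 499)/(612 + 499) = 345 × 113/1111 ≈ 35 m/s.

35 m/s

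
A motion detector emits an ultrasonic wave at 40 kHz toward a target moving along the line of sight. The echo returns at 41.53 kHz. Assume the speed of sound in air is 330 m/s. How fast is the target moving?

6.2 m/s

Double Doppler shift off a moving reflector: f₂ = f₀ · (v + u)/(v − u) (u > 0 toward emitter).
Rearranging, u = v · (f₂ − f₀)/(f₂ + f₀) = 330 × 1.53/81.53 ≈ 6.2 m/s.
So the target is moving at 6.2 m/s toward the emitter.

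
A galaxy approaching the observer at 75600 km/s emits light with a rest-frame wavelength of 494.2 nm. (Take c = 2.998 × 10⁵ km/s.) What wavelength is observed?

381.9 nm

β = v/c = 75600/299800 = 0.2522.
Relativistic Doppler for wavelength: λ' = λ₀ · √((1 − β)/(1 + β)).
λ' = 494.2 × √(0.7478/1.2522) = 494.2 × 0.77281 ≈ 381.9 nm.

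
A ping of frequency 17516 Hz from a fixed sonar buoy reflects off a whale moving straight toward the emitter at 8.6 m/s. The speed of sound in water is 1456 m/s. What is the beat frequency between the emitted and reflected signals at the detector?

208 Hz

The whale first receives the wave as a moving observer: f₁ = f₀ · (v + u)/v = 17516 × (1456 + 8.6)/1456 ≈ 17619 Hz.
On reflection it acts as a source moving toward the stationary detector: f₂ = f₁ · v/(v − u) = 17619 × 1456/1447.4 ≈ 17724 Hz.
Equivalently f₂ = f₀ · (v + u)/(v − u).
Beat frequency: |f₂ − f₀| = 2u·f₀/(v − u) = 2 × 8.6 × 17516/1447.4 ≈ 208 Hz.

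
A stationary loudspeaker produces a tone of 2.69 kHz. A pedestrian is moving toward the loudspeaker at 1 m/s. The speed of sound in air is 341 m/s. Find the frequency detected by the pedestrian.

2.70 kHz

Moving observer, stationary source: f' = f · (v + v_o)/v.
f' = 2.69 × (341 + 1)/341 = 2.69 × 342/341 ≈ 2.70 kHz.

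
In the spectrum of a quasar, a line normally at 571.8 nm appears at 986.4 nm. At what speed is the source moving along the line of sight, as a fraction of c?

λ'/λ₀ = 1.7251 > 1 (redshift), so the source is receding.
λ'/λ₀ = √((1 + β)/(1 − β)) for a receding source ⇒ β = (r² − 1)/(r² + 1) with r = λ'/λ₀.
β = (2.9759 − 1)/(2.9759 + 1) ≈ 0.497.

0.497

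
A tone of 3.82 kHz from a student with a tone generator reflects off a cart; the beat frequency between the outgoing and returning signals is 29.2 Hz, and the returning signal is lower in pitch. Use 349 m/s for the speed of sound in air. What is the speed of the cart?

1.34 m/s

Double Doppler shift off a moving reflector: f₂ = f₀ · (v + u)/(v − u) (u > 0 toward emitter).
Returning signal is lower, so f₂ = f₀ − Δf = 3820 − 29.2 = 3790.8 Hz.
Rearranging, u = v · (f₂ − f₀)/(f₂ + f₀) = 349 × -29.2/7610.8 ≈ -1.34 m/s.
So the cart is moving at 1.34 m/s away from the emitter.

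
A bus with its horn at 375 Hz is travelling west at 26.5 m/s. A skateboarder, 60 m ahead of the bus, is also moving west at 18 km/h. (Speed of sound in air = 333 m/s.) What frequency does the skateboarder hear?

18 km/h = 5 m/s.
The skateboarder is ahead, so the bus is moving toward it while the skateboarder is moving away from the bus.
General Doppler shift: f' = f · (v − v_o)/(v − v_s).
f' = 375 × (333 − 5)/(333 − 26.5) = 375 × 328/306.5 ≈ 401 Hz.

401 Hz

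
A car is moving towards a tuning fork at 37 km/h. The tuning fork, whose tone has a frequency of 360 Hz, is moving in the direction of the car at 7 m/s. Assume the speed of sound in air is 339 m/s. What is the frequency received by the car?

379 Hz

37 km/h = 10.28 m/s.
Both move, so f' = f · (v + v_o)/(v − v_s).
f' = 360 × (339 + 10.28)/(339 − 7) = 360 × 349.28/332 ≈ 379 Hz.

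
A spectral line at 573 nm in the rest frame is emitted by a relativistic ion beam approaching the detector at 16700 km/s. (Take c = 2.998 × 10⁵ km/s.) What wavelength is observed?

541.9 nm

β = v/c = 16700/299800 = 0.0557.
Relativistic Doppler for wavelength: λ' = λ₀ · √((1 − β)/(1 + β)).
λ' = 573 × √(0.9443/1.0557) = 573 × 0.94576 ≈ 541.9 nm.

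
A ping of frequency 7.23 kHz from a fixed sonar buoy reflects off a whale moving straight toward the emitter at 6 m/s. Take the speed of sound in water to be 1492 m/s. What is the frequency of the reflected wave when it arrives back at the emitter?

7.29 kHz

The whale first receives the wave as a moving observer: f₁ = f₀ · (v + u)/v = 7.23 × (1492 + 6)/1492 ≈ 7.26 kHz.
The reflection then acts as a moving source: f₂ = f₁ · v/(v − u) ≈ 7.29 kHz.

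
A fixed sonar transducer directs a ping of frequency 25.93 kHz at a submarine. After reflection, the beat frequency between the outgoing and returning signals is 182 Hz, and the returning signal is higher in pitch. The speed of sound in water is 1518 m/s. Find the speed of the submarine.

5.3 m/s

Double Doppler shift off a moving reflector: f₂ = f₀ · (v + u)/(v − u) (u > 0 toward emitter).
Returning signal is higher, so f₂ = f₀ + Δf = 25930 + 182 = 26112 Hz.
Rearranging, u = v · (f₂ − f₀)/(f₂ + f₀) = 1518 × 182/52042 ≈ 5.3 m/s.
So the submarine is moving at 5.3 m/s toward the emitter.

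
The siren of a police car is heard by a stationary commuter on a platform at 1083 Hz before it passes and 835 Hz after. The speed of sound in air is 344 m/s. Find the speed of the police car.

f₁/f₂ = (v + v_s)/(v − v_s), so v_s = v · (f₁ − f₂)/(f₁ + f₂).
v_s = 344 × (1083 − 835)/(1083 + 835) = 344 × 248/1918 ≈ 44 m/s.

44 m/s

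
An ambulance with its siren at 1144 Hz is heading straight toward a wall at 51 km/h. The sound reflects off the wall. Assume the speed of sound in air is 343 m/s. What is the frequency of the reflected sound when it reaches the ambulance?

1243 Hz

51 km/h = 14.17 m/s.
The wall receives the sound from a moving source: f₁ = f₀ · v/(v − v_e) = 1144 × 343/328.83 ≈ 1193 Hz.
On the return leg the ambulance is a moving observer: f₂ = f₁ · (v + v_e)/v = 1193 × 357.17/343 ≈ 1243 Hz.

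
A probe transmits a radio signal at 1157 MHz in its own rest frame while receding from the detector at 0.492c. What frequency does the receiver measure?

675.1 MHz

Relativistic Doppler for frequency: f' = f₀ · √((1 − β)/(1 + β)).
f' = 1157 × √(0.5080/1.4920) = 1157 × 0.58351 ≈ 675.1 MHz.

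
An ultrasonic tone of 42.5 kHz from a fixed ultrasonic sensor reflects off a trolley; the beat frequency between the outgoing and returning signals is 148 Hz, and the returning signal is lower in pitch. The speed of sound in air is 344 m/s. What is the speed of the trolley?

Double Doppler shift off a moving reflector: f₂ = f₀ · (v + u)/(v − u) (u > 0 toward emitter).
Returning signal is lower, so f₂ = f₀ − Δf = 42500 − 148 = 42352 Hz.
Rearranging, u = v · (f₂ − f₀)/(f₂ + f₀) = 344 × -148/84852 ≈ -0.60 m/s.
So the trolley is moving at 0.60 m/s away from the emitter.

0.60 m/s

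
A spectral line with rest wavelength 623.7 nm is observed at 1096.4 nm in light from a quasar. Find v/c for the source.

0.511

λ'/λ₀ = 1.7579 > 1 (redshift), so the source is receding.
λ'/λ₀ = √((1 + β)/(1 − β)) for a receding source ⇒ β = (r² − 1)/(r² + 1) with r = λ'/λ₀.
β = (3.0902 − 1)/(3.0902 + 1) ≈ 0.511.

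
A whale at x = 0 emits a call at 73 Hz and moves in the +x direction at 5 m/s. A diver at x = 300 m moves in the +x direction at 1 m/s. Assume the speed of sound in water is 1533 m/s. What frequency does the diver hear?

The observer lies on the +x side, so the source is heading toward the observer and the observer is heading away from the source.
General Doppler shift: f' = f · (v − v_o)/(v − v_s).
f' = 73 × (1533 − 1)/(1533 − 5) = 73 × 1532/1528 ≈ 73 Hz.

73 Hz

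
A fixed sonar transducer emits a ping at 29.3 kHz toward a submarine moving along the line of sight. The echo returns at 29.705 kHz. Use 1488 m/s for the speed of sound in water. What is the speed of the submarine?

Double Doppler shift off a moving reflector: f₂ = f₀ · (v + u)/(v − u) (u > 0 toward emitter).
Rearranging, u = v · (f₂ − f₀)/(f₂ + f₀) = 1488 × 0.405/59.005 ≈ 10.2 m/s.
So the submarine is moving at 10.2 m/s toward the emitter.

10.2 m/s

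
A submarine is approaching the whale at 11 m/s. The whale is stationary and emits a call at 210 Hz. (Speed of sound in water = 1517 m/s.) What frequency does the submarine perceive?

212 Hz

Only the observer moves, toward the source, so f' = f · (v + v_o)/v.
f' = 210 × (1517 + 11)/1517 = 210 × 1528/1517 ≈ 212 Hz.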